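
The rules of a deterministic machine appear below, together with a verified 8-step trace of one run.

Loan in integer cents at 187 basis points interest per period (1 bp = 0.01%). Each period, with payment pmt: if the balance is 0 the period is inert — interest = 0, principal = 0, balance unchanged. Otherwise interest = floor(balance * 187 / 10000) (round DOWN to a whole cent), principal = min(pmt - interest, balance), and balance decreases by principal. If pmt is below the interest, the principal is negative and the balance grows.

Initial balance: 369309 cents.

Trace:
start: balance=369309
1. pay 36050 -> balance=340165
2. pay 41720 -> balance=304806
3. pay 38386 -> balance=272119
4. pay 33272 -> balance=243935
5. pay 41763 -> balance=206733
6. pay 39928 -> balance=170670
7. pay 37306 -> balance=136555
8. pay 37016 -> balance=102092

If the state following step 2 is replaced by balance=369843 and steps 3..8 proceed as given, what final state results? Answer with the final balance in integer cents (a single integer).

state after step 2 := balance=369843
3. pay 38386 -> balance=338373
4. pay 33272 -> balance=311428
5. pay 41763 -> balance=275488
6. pay 39928 -> balance=240711
7. pay 37306 -> balance=207906
8. pay 37016 -> balance=174777

174777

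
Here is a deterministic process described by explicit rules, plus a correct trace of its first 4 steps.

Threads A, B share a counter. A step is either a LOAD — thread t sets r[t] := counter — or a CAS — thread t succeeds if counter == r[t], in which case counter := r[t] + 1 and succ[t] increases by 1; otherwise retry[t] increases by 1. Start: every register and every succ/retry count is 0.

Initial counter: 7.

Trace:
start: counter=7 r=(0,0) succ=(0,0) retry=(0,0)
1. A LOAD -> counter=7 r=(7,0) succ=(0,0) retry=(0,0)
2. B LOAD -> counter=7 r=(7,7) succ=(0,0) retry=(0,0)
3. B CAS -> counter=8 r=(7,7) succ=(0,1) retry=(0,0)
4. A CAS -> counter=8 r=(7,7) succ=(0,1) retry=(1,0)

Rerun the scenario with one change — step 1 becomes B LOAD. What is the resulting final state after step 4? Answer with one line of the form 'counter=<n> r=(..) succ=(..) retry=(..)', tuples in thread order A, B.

counter=8 r=(0,7) succ=(0,1) retry=(1,0)

(re-executing from step 1 with the substitution; state before step 1: counter=7 r=(0,0) succ=(0,0) retry=(0,0))
1. B LOAD -> counter=7 r=(0,7) succ=(0,0) retry=(0,0)
2. B LOAD -> counter=7 r=(0,7) succ=(0,0) retry=(0,0)
3. B CAS -> counter=8 r=(0,7) succ=(0,1) retry=(0,0)
4. A CAS -> counter=8 r=(0,7) succ=(0,1) retry=(1,0)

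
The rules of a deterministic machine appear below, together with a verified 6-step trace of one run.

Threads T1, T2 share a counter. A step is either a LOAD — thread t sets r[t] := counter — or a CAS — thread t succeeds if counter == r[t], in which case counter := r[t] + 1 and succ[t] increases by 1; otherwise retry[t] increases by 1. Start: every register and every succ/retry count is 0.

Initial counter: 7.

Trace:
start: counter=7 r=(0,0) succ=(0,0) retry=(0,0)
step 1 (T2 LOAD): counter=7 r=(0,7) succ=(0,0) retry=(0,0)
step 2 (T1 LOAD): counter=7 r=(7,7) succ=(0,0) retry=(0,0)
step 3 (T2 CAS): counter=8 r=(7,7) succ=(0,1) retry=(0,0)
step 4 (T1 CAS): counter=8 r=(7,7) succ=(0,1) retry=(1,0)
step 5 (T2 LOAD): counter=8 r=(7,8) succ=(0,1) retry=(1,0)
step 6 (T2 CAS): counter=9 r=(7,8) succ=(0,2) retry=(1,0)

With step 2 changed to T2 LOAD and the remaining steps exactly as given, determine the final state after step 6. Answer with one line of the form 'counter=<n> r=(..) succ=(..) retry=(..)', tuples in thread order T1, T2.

counter=9 r=(0,8) succ=(0,2) retry=(1,0)

(re-executing from step 2 with the substitution; state before step 2: counter=7 r=(0,7) succ=(0,0) retry=(0,0))
step 2 (T2 LOAD): counter=7 r=(0,7) succ=(0,0) retry=(0,0)
step 3 (T2 CAS): counter=8 r=(0,7) succ=(0,1) retry=(0,0)
step 4 (T1 CAS): counter=8 r=(0,7) succ=(0,1) retry=(1,0)
step 5 (T2 LOAD): counter=8 r=(0,8) succ=(0,1) retry=(1,0)
step 6 (T2 CAS): counter=9 r=(0,8) succ=(0,2) retry=(1,0)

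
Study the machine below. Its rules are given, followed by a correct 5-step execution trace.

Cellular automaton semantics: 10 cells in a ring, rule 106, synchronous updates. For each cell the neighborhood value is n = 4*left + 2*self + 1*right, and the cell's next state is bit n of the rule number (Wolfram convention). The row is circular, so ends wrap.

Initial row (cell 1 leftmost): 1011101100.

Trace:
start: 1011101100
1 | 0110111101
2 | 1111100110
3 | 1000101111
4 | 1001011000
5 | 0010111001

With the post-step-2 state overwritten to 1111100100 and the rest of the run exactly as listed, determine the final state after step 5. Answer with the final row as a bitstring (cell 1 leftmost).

state after step 2 := 1111100100
3 | 1000101001
4 | 1001010011
5 | 1010100110

1010100110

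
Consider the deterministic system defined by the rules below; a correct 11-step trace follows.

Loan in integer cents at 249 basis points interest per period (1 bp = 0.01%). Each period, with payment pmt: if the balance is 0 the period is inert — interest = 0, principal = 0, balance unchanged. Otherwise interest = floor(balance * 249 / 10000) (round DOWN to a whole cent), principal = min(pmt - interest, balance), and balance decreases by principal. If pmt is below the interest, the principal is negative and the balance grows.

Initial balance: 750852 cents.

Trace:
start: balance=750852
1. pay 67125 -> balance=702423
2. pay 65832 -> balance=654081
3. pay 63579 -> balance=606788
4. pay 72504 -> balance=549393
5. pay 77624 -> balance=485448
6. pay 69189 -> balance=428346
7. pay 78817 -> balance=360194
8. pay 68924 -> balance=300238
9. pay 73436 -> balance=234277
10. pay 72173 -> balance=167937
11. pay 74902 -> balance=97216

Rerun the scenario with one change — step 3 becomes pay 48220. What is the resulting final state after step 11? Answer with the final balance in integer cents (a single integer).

115915

(re-executing from step 3 with the substitution; state before step 3: balance=654081)
3. pay 48220 -> balance=622147
4. pay 72504 -> balance=565134
5. pay 77624 -> balance=501581
6. pay 69189 -> balance=444881
7. pay 78817 -> balance=377141
8. pay 68924 -> balance=317607
9. pay 73436 -> balance=252079
10. pay 72173 -> balance=186182
11. pay 74902 -> balance=115915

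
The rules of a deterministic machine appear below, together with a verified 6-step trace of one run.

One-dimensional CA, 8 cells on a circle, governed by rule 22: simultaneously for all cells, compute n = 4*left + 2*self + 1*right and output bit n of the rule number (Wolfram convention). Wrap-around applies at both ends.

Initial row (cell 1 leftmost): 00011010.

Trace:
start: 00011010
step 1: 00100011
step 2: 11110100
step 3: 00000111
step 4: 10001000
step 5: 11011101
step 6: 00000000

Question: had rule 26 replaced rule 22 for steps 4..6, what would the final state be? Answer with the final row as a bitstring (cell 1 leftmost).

(re-executing steps 4..6 under rule 26; state before step 4: 00000111)
step 4: 10001100
step 5: 01011011
step 6: 00010010

00010010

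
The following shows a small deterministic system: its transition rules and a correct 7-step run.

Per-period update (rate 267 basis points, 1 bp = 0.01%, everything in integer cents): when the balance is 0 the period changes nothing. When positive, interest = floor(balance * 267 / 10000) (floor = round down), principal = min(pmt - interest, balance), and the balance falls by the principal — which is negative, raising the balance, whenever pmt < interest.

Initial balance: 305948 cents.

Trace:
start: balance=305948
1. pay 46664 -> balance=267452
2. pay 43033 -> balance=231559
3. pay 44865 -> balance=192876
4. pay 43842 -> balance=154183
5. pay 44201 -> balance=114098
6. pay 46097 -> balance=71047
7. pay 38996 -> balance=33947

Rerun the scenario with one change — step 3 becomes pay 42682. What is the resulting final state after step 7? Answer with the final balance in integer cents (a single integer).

36374

(re-executing from step 3 with the substitution; state before step 3: balance=231559)
3. pay 42682 -> balance=195059
4. pay 43842 -> balance=156425
5. pay 44201 -> balance=116400
6. pay 46097 -> balance=73410
7. pay 38996 -> balance=36374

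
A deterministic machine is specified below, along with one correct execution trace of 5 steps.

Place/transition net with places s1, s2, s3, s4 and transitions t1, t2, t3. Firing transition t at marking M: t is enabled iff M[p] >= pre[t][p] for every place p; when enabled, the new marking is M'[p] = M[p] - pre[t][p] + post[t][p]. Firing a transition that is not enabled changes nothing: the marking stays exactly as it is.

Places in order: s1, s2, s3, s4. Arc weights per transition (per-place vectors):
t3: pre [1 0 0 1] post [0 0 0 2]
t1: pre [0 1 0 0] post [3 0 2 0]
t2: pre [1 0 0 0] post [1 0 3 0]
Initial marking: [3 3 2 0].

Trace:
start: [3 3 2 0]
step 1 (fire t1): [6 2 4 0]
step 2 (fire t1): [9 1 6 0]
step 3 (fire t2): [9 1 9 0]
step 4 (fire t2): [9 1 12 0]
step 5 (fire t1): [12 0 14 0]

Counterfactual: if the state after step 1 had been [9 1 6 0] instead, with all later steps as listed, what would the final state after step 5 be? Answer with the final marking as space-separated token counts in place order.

12 0 14 0

state after step 1 := [9 1 6 0]
step 2 (fire t1): [12 0 8 0]
step 3 (fire t2): [12 0 11 0]
step 4 (fire t2): [12 0 14 0]
step 5 (fire t1): [12 0 14 0]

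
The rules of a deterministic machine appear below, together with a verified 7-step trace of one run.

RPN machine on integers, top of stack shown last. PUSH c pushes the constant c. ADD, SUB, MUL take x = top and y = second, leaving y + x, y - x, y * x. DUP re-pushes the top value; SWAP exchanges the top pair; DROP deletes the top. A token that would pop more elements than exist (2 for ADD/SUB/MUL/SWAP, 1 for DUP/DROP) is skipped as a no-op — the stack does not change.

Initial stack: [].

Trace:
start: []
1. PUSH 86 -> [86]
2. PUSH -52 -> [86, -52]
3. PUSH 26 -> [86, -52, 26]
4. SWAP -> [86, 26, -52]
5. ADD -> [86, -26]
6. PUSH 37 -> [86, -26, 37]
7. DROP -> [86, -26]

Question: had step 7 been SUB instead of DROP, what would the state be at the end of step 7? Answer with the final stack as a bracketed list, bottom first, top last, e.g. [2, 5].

[86, -63]

(re-executing from step 7 with the substitution; state before step 7: [86, -26, 37])
7. SUB -> [86, -63]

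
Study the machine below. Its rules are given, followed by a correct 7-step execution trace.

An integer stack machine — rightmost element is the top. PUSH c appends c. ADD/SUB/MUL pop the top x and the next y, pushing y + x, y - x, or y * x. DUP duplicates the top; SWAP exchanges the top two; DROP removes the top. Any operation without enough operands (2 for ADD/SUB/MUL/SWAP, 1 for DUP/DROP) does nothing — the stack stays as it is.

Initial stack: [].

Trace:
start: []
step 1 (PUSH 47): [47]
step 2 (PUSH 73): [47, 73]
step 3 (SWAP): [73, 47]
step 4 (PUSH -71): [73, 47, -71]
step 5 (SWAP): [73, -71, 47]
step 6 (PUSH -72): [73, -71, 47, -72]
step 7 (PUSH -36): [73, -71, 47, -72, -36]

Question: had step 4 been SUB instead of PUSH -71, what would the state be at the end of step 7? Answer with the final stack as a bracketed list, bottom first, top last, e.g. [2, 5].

(re-executing from step 4 with the substitution; state before step 4: [73, 47])
step 4 (SUB): [26]
step 5 (SWAP): [26]
step 6 (PUSH -72): [26, -72]
step 7 (PUSH -36): [26, -72, -36]

[26, -72, -36]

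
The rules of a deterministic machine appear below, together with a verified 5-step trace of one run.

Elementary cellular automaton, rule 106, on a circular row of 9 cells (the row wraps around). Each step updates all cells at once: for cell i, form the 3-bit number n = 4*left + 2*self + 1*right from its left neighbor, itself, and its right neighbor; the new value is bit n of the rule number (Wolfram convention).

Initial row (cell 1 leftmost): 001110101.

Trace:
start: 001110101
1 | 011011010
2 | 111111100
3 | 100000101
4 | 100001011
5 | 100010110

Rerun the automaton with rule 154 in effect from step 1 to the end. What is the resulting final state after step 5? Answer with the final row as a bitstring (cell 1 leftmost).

(re-executing steps 1..5 under rule 154; state before step 1: 001110101)
1 | 111100000
2 | 111010001
3 | 110001011
4 | 101010011
5 | 000001111

000001111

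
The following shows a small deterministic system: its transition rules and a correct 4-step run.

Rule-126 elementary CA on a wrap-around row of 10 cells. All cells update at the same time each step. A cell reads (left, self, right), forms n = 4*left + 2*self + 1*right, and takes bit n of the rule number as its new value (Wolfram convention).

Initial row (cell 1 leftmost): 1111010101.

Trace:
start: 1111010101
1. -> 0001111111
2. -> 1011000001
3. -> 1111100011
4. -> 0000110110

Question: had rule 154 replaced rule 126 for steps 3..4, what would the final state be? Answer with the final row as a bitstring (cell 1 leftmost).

(re-executing steps 3..4 under rule 154; state before step 3: 1011000001)
3. -> 0010100011
4. -> 1100010110

1100010110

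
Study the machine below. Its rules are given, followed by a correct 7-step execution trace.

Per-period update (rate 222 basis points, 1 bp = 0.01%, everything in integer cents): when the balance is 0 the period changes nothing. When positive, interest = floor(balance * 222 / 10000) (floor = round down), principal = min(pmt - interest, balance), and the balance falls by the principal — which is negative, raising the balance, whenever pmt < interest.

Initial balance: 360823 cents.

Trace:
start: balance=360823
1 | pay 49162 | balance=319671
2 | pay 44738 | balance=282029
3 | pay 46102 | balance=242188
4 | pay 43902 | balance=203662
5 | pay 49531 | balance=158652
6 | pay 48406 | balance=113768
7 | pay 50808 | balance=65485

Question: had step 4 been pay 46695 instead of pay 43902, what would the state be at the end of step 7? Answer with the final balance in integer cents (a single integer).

(re-executing from step 4 with the substitution; state before step 4: balance=242188)
4 | pay 46695 | balance=200869
5 | pay 49531 | balance=155797
6 | pay 48406 | balance=110849
7 | pay 50808 | balance=62501

62501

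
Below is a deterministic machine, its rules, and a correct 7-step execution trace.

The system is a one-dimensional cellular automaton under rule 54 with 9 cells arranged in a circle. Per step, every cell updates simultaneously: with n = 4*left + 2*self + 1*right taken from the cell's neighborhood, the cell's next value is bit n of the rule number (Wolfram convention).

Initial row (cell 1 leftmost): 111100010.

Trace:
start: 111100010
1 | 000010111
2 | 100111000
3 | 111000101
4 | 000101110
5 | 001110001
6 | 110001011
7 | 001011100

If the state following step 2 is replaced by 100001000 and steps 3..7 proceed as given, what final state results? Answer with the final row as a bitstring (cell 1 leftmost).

state after step 2 := 100001000
3 | 110011101
4 | 001100010
5 | 010010111
6 | 111111000
7 | 000000101

000000101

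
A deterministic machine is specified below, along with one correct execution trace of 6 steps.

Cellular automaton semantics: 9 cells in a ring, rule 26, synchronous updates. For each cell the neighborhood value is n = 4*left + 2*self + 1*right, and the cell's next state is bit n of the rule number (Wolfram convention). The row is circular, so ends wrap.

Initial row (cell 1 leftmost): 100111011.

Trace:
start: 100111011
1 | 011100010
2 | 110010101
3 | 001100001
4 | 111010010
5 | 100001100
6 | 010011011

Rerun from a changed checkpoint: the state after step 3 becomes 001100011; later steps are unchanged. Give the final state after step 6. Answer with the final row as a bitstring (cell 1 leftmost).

010001011

state after step 3 := 001100011
4 | 111010110
5 | 100000100
6 | 010001011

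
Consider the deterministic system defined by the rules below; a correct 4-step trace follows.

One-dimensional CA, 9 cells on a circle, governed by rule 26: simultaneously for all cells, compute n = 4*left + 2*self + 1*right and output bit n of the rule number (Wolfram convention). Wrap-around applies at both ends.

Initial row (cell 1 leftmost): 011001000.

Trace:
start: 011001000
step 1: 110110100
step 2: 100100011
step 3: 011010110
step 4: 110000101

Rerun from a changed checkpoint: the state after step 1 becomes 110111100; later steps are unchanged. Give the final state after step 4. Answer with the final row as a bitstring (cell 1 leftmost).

state after step 1 := 110111100
step 2: 100100011
step 3: 011010110
step 4: 110000101

110000101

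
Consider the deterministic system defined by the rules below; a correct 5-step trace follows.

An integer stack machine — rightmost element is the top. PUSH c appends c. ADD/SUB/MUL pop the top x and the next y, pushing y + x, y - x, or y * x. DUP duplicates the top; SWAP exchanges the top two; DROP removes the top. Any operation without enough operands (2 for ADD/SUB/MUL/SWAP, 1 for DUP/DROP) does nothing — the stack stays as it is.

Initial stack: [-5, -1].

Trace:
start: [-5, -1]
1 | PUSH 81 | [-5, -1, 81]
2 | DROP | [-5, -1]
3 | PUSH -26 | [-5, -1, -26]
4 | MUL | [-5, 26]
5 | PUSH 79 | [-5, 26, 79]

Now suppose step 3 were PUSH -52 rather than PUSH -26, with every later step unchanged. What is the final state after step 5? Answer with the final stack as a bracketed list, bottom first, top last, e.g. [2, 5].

[-5, 52, 79]

(re-executing from step 3 with the substitution; state before step 3: [-5, -1])
3 | PUSH -52 | [-5, -1, -52]
4 | MUL | [-5, 52]
5 | PUSH 79 | [-5, 52, 79]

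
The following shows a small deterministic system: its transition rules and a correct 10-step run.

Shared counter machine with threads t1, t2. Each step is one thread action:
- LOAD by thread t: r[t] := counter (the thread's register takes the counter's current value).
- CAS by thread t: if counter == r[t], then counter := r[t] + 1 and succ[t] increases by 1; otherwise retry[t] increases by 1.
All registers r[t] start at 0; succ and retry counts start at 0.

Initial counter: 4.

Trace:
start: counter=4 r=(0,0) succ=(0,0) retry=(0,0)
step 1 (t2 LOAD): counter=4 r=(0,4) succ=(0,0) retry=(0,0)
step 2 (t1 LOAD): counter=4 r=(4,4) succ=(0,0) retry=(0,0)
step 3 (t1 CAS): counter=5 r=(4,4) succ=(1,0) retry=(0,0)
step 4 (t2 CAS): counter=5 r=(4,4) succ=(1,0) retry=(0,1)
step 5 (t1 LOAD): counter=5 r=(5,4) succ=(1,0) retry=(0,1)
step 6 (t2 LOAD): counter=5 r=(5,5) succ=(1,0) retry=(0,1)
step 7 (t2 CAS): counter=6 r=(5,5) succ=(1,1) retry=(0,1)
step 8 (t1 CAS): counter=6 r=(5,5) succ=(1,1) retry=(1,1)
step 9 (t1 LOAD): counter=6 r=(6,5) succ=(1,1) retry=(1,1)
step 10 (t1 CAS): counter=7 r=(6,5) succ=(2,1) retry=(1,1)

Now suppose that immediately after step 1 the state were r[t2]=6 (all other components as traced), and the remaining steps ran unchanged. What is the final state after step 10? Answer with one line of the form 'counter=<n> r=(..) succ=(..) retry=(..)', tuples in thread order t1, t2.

state after step 1 := counter=4 r=(0,6) succ=(0,0) retry=(0,0)
step 2 (t1 LOAD): counter=4 r=(4,6) succ=(0,0) retry=(0,0)
step 3 (t1 CAS): counter=5 r=(4,6) succ=(1,0) retry=(0,0)
step 4 (t2 CAS): counter=5 r=(4,6) succ=(1,0) retry=(0,1)
step 5 (t1 LOAD): counter=5 r=(5,6) succ=(1,0) retry=(0,1)
step 6 (t2 LOAD): counter=5 r=(5,5) succ=(1,0) retry=(0,1)
step 7 (t2 CAS): counter=6 r=(5,5) succ=(1,1) retry=(0,1)
step 8 (t1 CAS): counter=6 r=(5,5) succ=(1,1) retry=(1,1)
step 9 (t1 LOAD): counter=6 r=(6,5) succ=(1,1) retry=(1,1)
step 10 (t1 CAS): counter=7 r=(6,5) succ=(2,1) retry=(1,1)

counter=7 r=(6,5) succ=(2,1) retry=(1,1)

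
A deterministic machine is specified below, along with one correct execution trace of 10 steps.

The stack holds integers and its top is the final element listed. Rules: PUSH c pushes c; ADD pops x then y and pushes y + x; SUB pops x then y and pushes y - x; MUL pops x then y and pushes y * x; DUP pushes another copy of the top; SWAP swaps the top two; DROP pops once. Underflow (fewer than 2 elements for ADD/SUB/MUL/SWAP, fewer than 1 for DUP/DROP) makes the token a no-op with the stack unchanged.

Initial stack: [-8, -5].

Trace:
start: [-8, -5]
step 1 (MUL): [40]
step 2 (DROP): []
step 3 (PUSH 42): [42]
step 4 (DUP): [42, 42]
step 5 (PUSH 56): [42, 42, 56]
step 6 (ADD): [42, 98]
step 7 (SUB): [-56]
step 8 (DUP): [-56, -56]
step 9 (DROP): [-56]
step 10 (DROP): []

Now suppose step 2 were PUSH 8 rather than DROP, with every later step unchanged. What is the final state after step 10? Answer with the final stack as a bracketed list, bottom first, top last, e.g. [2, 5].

[40, 8]

(re-executing from step 2 with the substitution; state before step 2: [40])
step 2 (PUSH 8): [40, 8]
step 3 (PUSH 42): [40, 8, 42]
step 4 (DUP): [40, 8, 42, 42]
step 5 (PUSH 56): [40, 8, 42, 42, 56]
step 6 (ADD): [40, 8, 42, 98]
step 7 (SUB): [40, 8, -56]
step 8 (DUP): [40, 8, -56, -56]
step 9 (DROP): [40, 8, -56]
step 10 (DROP): [40, 8]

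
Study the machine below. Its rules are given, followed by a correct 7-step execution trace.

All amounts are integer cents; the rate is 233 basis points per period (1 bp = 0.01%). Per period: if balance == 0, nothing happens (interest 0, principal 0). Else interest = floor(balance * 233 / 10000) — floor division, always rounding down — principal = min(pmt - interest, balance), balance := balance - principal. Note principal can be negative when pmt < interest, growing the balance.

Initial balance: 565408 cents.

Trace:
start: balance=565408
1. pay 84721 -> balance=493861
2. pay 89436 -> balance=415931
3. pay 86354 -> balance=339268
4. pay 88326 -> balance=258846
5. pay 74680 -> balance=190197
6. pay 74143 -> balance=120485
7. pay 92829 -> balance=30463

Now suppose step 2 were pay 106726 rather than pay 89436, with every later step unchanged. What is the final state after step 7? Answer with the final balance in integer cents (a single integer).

11062

(re-executing from step 2 with the substitution; state before step 2: balance=493861)
2. pay 106726 -> balance=398641
3. pay 86354 -> balance=321575
4. pay 88326 -> balance=240741
5. pay 74680 -> balance=171670
6. pay 74143 -> balance=101526
7. pay 92829 -> balance=11062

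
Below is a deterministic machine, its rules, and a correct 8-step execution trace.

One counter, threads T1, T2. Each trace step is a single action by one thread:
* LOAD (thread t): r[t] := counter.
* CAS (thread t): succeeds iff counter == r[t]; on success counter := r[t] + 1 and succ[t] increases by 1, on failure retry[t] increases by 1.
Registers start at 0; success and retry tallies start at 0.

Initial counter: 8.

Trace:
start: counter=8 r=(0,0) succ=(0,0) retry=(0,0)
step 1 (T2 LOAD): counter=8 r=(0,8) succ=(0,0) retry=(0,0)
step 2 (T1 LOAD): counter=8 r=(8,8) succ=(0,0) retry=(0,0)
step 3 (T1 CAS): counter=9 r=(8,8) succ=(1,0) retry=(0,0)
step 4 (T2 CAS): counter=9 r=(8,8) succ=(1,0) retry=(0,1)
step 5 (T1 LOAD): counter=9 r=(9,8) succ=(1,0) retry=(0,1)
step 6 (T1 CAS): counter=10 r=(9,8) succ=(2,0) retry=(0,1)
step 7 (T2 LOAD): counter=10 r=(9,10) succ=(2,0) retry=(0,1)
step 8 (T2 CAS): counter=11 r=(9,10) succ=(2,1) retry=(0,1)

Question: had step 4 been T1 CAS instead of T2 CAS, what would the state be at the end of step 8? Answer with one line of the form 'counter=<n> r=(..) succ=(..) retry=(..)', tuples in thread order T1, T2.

counter=11 r=(9,10) succ=(2,1) retry=(1,0)

(re-executing from step 4 with the substitution; state before step 4: counter=9 r=(8,8) succ=(1,0) retry=(0,0))
step 4 (T1 CAS): counter=9 r=(8,8) succ=(1,0) retry=(1,0)
step 5 (T1 LOAD): counter=9 r=(9,8) succ=(1,0) retry=(1,0)
step 6 (T1 CAS): counter=10 r=(9,8) succ=(2,0) retry=(1,0)
step 7 (T2 LOAD): counter=10 r=(9,10) succ=(2,0) retry=(1,0)
step 8 (T2 CAS): counter=11 r=(9,10) succ=(2,1) retry=(1,0)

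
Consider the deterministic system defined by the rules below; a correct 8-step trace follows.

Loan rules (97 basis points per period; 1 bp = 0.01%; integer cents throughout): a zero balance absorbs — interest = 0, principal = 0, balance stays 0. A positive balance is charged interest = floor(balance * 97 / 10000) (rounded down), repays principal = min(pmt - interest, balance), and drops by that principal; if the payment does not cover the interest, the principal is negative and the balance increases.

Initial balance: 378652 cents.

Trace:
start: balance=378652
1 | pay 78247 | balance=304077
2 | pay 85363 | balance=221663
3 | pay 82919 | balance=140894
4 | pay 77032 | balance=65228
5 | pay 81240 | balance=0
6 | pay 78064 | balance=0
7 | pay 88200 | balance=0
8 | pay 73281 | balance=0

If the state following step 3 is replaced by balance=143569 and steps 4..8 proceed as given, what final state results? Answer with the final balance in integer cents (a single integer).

state after step 3 := balance=143569
4 | pay 77032 | balance=67929
5 | pay 81240 | balance=0
6 | pay 78064 | balance=0
7 | pay 88200 | balance=0
8 | pay 73281 | balance=0

0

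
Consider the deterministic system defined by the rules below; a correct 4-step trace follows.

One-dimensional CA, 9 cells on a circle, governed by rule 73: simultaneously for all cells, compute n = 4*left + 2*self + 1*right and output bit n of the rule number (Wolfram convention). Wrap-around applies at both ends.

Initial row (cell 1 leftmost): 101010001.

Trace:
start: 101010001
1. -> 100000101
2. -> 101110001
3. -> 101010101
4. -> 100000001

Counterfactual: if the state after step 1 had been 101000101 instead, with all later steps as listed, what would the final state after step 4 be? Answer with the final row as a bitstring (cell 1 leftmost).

state after step 1 := 101000101
2. -> 100010001
3. -> 101000101
4. -> 100010001

100010001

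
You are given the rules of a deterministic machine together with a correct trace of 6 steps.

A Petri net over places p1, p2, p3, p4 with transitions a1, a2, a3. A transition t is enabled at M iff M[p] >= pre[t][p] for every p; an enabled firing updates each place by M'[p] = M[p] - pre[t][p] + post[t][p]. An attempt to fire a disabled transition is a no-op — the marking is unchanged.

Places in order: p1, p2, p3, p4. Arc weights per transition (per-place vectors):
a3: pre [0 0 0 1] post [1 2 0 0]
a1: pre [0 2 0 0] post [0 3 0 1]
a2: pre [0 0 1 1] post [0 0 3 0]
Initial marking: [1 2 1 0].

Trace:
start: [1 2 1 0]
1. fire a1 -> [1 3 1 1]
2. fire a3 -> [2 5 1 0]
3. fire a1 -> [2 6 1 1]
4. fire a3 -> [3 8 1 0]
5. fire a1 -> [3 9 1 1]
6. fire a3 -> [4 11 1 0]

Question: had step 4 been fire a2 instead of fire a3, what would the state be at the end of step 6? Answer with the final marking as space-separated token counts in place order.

3 9 3 0

(re-executing from step 4 with the substitution; state before step 4: [2 6 1 1])
4. fire a2 -> [2 6 3 0]
5. fire a1 -> [2 7 3 1]
6. fire a3 -> [3 9 3 0]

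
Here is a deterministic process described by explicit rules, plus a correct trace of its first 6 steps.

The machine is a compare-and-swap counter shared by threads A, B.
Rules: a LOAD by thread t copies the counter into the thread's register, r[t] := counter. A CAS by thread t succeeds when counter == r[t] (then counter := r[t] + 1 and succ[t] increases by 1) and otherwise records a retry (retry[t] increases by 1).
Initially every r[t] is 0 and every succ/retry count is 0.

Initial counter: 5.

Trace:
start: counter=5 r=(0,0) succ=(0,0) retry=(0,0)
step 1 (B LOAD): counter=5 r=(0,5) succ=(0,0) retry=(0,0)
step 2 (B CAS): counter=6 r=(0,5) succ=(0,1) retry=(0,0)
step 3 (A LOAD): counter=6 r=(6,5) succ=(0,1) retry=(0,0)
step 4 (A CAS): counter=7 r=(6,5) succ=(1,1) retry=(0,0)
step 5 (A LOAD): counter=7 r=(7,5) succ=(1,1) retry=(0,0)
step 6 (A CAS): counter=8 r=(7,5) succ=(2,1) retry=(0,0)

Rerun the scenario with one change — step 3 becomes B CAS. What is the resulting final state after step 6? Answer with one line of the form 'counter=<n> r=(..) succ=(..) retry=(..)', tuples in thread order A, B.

(re-executing from step 3 with the substitution; state before step 3: counter=6 r=(0,5) succ=(0,1) retry=(0,0))
step 3 (B CAS): counter=6 r=(0,5) succ=(0,1) retry=(0,1)
step 4 (A CAS): counter=6 r=(0,5) succ=(0,1) retry=(1,1)
step 5 (A LOAD): counter=6 r=(6,5) succ=(0,1) retry=(1,1)
step 6 (A CAS): counter=7 r=(6,5) succ=(1,1) retry=(1,1)

counter=7 r=(6,5) succ=(1,1) retry=(1,1)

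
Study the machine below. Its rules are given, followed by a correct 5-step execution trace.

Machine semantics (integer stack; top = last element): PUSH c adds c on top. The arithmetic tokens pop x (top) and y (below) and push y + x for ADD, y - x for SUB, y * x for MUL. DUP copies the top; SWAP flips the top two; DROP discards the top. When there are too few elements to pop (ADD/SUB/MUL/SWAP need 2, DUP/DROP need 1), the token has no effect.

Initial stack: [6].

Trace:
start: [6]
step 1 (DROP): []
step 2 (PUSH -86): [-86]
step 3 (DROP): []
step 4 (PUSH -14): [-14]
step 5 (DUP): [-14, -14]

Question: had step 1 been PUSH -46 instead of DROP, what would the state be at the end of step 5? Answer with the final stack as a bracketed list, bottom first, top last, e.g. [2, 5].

(re-executing from step 1 with the substitution; state before step 1: [6])
step 1 (PUSH -46): [6, -46]
step 2 (PUSH -86): [6, -46, -86]
step 3 (DROP): [6, -46]
step 4 (PUSH -14): [6, -46, -14]
step 5 (DUP): [6, -46, -14, -14]

[6, -46, -14, -14]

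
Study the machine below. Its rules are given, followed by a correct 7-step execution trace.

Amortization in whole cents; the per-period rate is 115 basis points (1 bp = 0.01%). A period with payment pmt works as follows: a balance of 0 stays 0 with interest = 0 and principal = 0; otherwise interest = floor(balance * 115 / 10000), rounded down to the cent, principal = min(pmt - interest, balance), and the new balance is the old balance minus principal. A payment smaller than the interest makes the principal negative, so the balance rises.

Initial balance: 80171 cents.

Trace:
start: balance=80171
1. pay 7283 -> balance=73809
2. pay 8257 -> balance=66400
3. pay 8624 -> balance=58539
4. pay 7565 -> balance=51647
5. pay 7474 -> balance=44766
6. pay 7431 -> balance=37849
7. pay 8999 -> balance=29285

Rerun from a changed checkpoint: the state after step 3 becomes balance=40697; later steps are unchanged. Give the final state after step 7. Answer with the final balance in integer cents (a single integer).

10608

state after step 3 := balance=40697
4. pay 7565 -> balance=33600
5. pay 7474 -> balance=26512
6. pay 7431 -> balance=19385
7. pay 8999 -> balance=10608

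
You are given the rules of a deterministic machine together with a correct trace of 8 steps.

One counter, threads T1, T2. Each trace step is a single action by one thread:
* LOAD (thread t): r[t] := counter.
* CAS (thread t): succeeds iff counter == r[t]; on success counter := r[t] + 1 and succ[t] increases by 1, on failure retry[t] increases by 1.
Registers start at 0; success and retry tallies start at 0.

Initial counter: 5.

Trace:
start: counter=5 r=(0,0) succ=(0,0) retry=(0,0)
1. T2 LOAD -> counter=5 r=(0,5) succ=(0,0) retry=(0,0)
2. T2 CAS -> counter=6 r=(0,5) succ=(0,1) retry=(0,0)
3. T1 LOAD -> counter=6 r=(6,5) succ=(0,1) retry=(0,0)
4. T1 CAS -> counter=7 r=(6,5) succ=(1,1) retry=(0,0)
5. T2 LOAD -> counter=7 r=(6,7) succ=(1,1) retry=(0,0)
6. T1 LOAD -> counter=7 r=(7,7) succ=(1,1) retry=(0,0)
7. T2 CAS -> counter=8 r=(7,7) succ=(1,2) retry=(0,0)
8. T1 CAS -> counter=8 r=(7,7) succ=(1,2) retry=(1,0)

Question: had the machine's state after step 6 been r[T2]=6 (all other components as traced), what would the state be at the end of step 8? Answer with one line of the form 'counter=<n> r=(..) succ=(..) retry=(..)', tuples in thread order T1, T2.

counter=8 r=(7,6) succ=(2,1) retry=(0,1)

state after step 6 := counter=7 r=(7,6) succ=(1,1) retry=(0,0)
7. T2 CAS -> counter=7 r=(7,6) succ=(1,1) retry=(0,1)
8. T1 CAS -> counter=8 r=(7,6) succ=(2,1) retry=(0,1)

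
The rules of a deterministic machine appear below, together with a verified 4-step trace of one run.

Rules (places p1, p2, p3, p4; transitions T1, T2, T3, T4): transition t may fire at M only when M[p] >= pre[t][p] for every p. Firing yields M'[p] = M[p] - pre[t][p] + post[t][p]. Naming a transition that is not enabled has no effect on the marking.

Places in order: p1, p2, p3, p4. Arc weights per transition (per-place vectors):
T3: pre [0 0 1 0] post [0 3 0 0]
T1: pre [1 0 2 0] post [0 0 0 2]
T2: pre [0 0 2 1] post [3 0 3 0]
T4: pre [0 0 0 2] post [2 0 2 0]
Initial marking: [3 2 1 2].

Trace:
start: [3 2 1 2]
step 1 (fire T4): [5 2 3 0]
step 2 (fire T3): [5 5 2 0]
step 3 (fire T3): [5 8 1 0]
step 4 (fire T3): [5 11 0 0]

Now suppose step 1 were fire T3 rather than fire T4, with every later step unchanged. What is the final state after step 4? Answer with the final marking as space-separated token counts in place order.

3 5 0 2

(re-executing from step 1 with the substitution; state before step 1: [3 2 1 2])
step 1 (fire T3): [3 5 0 2]
step 2 (fire T3): [3 5 0 2]
step 3 (fire T3): [3 5 0 2]
step 4 (fire T3): [3 5 0 2]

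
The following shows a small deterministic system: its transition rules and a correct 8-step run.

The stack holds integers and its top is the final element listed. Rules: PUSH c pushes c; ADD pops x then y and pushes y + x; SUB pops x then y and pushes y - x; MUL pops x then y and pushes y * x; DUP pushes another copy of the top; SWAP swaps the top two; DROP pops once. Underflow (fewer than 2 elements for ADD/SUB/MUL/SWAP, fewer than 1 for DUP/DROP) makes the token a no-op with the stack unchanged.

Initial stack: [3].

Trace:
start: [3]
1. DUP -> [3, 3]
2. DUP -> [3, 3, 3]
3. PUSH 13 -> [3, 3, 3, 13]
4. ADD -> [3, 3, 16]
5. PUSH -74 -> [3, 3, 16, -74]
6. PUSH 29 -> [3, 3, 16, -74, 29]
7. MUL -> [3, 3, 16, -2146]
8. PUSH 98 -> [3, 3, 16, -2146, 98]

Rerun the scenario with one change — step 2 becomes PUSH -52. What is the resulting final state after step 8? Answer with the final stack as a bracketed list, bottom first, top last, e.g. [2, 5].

(re-executing from step 2 with the substitution; state before step 2: [3, 3])
2. PUSH -52 -> [3, 3, -52]
3. PUSH 13 -> [3, 3, -52, 13]
4. ADD -> [3, 3, -39]
5. PUSH -74 -> [3, 3, -39, -74]
6. PUSH 29 -> [3, 3, -39, -74, 29]
7. MUL -> [3, 3, -39, -2146]
8. PUSH 98 -> [3, 3, -39, -2146, 98]

[3, 3, -39, -2146, 98]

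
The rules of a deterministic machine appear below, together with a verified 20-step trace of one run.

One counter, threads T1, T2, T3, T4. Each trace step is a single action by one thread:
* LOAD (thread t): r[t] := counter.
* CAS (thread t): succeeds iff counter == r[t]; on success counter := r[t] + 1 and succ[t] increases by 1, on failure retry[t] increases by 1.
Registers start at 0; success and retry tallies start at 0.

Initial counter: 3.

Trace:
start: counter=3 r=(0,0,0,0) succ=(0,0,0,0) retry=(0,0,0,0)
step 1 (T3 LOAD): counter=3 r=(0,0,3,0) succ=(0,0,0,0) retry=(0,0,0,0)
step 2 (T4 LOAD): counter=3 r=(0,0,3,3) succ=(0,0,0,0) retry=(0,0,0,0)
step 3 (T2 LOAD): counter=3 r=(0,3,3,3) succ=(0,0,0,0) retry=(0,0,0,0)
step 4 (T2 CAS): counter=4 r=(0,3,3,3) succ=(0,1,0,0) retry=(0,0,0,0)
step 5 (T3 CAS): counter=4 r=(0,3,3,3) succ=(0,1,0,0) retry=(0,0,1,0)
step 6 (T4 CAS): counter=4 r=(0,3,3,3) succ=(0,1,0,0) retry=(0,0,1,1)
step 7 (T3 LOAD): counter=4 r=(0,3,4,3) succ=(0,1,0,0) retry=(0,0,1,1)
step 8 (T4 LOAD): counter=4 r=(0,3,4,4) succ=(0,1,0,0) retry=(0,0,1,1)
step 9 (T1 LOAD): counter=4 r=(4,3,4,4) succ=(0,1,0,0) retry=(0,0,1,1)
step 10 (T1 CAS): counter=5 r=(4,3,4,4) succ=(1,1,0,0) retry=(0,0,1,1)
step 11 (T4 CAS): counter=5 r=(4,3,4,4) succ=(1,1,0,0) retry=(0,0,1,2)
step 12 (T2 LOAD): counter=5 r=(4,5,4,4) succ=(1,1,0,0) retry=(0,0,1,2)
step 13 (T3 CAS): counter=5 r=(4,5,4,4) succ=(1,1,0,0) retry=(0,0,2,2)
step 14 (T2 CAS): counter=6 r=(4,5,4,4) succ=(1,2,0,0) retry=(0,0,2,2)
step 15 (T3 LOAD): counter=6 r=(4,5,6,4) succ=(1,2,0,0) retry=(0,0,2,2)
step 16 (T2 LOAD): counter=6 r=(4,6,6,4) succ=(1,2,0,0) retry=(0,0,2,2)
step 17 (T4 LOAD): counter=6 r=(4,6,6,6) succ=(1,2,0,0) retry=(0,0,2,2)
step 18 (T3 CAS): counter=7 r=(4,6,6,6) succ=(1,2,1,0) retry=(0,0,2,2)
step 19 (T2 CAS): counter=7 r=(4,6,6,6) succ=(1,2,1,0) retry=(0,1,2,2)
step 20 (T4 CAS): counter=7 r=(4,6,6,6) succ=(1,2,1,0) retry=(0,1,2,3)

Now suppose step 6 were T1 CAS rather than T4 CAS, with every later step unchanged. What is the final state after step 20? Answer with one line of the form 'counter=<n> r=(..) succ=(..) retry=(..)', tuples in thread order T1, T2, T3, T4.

(re-executing from step 6 with the substitution; state before step 6: counter=4 r=(0,3,3,3) succ=(0,1,0,0) retry=(0,0,1,0))
step 6 (T1 CAS): counter=4 r=(0,3,3,3) succ=(0,1,0,0) retry=(1,0,1,0)
step 7 (T3 LOAD): counter=4 r=(0,3,4,3) succ=(0,1,0,0) retry=(1,0,1,0)
step 8 (T4 LOAD): counter=4 r=(0,3,4,4) succ=(0,1,0,0) retry=(1,0,1,0)
step 9 (T1 LOAD): counter=4 r=(4,3,4,4) succ=(0,1,0,0) retry=(1,0,1,0)
step 10 (T1 CAS): counter=5 r=(4,3,4,4) succ=(1,1,0,0) retry=(1,0,1,0)
step 11 (T4 CAS): counter=5 r=(4,3,4,4) succ=(1,1,0,0) retry=(1,0,1,1)
step 12 (T2 LOAD): counter=5 r=(4,5,4,4) succ=(1,1,0,0) retry=(1,0,1,1)
step 13 (T3 CAS): counter=5 r=(4,5,4,4) succ=(1,1,0,0) retry=(1,0,2,1)
step 14 (T2 CAS): counter=6 r=(4,5,4,4) succ=(1,2,0,0) retry=(1,0,2,1)
step 15 (T3 LOAD): counter=6 r=(4,5,6,4) succ=(1,2,0,0) retry=(1,0,2,1)
step 16 (T2 LOAD): counter=6 r=(4,6,6,4) succ=(1,2,0,0) retry=(1,0,2,1)
step 17 (T4 LOAD): counter=6 r=(4,6,6,6) succ=(1,2,0,0) retry=(1,0,2,1)
step 18 (T3 CAS): counter=7 r=(4,6,6,6) succ=(1,2,1,0) retry=(1,0,2,1)
step 19 (T2 CAS): counter=7 r=(4,6,6,6) succ=(1,2,1,0) retry=(1,1,2,1)
step 20 (T4 CAS): counter=7 r=(4,6,6,6) succ=(1,2,1,0) retry=(1,1,2,2)

counter=7 r=(4,6,6,6) succ=(1,2,1,0) retry=(1,1,2,2)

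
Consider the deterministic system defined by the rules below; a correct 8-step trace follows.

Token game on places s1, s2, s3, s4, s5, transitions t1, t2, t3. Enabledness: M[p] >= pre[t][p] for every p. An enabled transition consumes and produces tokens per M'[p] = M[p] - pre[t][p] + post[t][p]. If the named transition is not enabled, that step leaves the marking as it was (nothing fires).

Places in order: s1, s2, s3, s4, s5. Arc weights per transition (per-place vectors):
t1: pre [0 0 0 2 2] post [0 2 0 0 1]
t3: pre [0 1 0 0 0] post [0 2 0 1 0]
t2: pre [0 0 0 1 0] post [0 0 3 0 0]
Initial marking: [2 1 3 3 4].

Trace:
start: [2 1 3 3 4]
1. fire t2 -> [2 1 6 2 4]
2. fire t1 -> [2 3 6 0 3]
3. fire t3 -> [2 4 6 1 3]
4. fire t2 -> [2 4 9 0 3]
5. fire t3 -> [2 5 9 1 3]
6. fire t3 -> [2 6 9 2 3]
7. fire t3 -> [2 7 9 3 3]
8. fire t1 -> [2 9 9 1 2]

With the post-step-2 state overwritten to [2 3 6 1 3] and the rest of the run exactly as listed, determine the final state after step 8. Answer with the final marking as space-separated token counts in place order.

state after step 2 := [2 3 6 1 3]
3. fire t3 -> [2 4 6 2 3]
4. fire t2 -> [2 4 9 1 3]
5. fire t3 -> [2 5 9 2 3]
6. fire t3 -> [2 6 9 3 3]
7. fire t3 -> [2 7 9 4 3]
8. fire t1 -> [2 9 9 2 2]

2 9 9 2 2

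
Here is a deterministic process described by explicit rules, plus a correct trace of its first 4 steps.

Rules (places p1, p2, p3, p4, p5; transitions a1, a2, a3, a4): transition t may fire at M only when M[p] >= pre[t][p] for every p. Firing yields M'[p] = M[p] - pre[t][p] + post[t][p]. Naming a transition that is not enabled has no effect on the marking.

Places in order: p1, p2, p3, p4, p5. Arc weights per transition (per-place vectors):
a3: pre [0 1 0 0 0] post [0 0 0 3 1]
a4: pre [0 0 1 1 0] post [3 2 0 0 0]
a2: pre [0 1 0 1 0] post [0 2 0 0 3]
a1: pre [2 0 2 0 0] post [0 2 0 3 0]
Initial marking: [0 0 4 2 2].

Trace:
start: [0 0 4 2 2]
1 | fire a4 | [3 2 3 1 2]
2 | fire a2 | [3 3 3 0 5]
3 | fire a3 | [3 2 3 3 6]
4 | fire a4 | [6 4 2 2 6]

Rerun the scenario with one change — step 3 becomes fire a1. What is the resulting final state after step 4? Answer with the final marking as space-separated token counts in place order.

(re-executing from step 3 with the substitution; state before step 3: [3 3 3 0 5])
3 | fire a1 | [1 5 1 3 5]
4 | fire a4 | [4 7 0 2 5]

4 7 0 2 5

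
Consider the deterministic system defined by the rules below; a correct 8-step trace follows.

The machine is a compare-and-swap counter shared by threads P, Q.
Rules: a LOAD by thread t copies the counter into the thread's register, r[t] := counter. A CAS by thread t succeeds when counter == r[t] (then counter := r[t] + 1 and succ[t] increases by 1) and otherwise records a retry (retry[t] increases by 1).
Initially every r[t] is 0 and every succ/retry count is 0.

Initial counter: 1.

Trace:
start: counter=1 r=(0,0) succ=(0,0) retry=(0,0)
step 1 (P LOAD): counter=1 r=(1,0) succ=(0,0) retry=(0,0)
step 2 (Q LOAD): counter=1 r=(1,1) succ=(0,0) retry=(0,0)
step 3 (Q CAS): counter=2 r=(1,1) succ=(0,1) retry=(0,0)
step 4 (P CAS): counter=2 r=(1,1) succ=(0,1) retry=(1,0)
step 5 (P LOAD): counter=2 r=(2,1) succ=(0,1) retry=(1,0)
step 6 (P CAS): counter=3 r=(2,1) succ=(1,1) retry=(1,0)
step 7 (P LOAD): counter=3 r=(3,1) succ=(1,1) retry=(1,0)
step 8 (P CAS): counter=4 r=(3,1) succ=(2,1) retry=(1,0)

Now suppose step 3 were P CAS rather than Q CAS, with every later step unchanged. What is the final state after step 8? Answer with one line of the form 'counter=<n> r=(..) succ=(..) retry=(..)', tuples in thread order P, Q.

counter=4 r=(3,1) succ=(3,0) retry=(1,0)

(re-executing from step 3 with the substitution; state before step 3: counter=1 r=(1,1) succ=(0,0) retry=(0,0))
step 3 (P CAS): counter=2 r=(1,1) succ=(1,0) retry=(0,0)
step 4 (P CAS): counter=2 r=(1,1) succ=(1,0) retry=(1,0)
step 5 (P LOAD): counter=2 r=(2,1) succ=(1,0) retry=(1,0)
step 6 (P CAS): counter=3 r=(2,1) succ=(2,0) retry=(1,0)
step 7 (P LOAD): counter=3 r=(3,1) succ=(2,0) retry=(1,0)
step 8 (P CAS): counter=4 r=(3,1) succ=(3,0) retry=(1,0)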